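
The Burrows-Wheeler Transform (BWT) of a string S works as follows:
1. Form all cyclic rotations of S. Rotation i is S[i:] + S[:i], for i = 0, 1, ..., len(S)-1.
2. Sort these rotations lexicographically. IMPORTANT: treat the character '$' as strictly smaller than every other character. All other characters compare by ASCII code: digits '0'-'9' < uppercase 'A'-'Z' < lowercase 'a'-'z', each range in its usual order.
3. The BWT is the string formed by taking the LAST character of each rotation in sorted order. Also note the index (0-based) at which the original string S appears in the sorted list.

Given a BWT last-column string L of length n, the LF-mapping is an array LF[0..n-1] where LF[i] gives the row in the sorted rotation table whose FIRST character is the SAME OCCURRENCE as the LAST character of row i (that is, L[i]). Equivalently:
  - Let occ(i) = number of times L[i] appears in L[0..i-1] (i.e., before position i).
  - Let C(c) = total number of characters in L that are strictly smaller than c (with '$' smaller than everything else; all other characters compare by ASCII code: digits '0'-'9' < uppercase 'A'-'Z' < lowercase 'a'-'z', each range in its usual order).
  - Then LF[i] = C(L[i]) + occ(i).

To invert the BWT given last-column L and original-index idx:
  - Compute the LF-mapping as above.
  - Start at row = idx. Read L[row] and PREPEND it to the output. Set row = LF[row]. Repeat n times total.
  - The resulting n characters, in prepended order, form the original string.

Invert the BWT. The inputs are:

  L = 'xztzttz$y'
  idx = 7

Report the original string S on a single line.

Answer: ztyzzttx$

Derivation:
LF mapping: 4 6 1 7 2 3 8 0 5
Walk LF starting at row 7, prepending L[row]:
  step 1: row=7, L[7]='$', prepend. Next row=LF[7]=0
  step 2: row=0, L[0]='x', prepend. Next row=LF[0]=4
  step 3: row=4, L[4]='t', prepend. Next row=LF[4]=2
  step 4: row=2, L[2]='t', prepend. Next row=LF[2]=1
  step 5: row=1, L[1]='z', prepend. Next row=LF[1]=6
  step 6: row=6, L[6]='z', prepend. Next row=LF[6]=8
  step 7: row=8, L[8]='y', prepend. Next row=LF[8]=5
  step 8: row=5, L[5]='t', prepend. Next row=LF[5]=3
  step 9: row=3, L[3]='z', prepend. Next row=LF[3]=7
Reversed output: ztyzzttx$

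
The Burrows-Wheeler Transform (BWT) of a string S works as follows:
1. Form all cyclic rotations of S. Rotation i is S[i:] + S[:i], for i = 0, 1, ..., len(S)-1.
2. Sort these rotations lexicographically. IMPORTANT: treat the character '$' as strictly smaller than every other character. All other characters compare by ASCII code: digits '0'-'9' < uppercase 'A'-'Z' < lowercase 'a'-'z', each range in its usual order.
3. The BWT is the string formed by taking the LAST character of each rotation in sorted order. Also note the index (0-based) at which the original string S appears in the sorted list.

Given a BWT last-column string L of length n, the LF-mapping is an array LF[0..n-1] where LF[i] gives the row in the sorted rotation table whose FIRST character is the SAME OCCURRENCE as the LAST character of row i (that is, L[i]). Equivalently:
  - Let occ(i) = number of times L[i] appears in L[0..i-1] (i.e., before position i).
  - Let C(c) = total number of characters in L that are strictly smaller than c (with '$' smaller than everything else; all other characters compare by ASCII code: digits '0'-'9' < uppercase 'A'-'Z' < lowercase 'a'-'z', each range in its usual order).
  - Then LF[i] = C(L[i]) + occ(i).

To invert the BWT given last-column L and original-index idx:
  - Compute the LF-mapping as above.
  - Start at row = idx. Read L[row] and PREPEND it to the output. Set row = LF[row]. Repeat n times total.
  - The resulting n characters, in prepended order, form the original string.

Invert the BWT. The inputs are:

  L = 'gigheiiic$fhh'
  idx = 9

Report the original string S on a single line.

LF mapping: 4 9 5 6 2 10 11 12 1 0 3 7 8
Walk LF starting at row 9, prepending L[row]:
  step 1: row=9, L[9]='$', prepend. Next row=LF[9]=0
  step 2: row=0, L[0]='g', prepend. Next row=LF[0]=4
  step 3: row=4, L[4]='e', prepend. Next row=LF[4]=2
  step 4: row=2, L[2]='g', prepend. Next row=LF[2]=5
  step 5: row=5, L[5]='i', prepend. Next row=LF[5]=10
  step 6: row=10, L[10]='f', prepend. Next row=LF[10]=3
  step 7: row=3, L[3]='h', prepend. Next row=LF[3]=6
  step 8: row=6, L[6]='i', prepend. Next row=LF[6]=11
  step 9: row=11, L[11]='h', prepend. Next row=LF[11]=7
  step 10: row=7, L[7]='i', prepend. Next row=LF[7]=12
  step 11: row=12, L[12]='h', prepend. Next row=LF[12]=8
  step 12: row=8, L[8]='c', prepend. Next row=LF[8]=1
  step 13: row=1, L[1]='i', prepend. Next row=LF[1]=9
Reversed output: ichihihfigeg$

Answer: ichihihfigeg$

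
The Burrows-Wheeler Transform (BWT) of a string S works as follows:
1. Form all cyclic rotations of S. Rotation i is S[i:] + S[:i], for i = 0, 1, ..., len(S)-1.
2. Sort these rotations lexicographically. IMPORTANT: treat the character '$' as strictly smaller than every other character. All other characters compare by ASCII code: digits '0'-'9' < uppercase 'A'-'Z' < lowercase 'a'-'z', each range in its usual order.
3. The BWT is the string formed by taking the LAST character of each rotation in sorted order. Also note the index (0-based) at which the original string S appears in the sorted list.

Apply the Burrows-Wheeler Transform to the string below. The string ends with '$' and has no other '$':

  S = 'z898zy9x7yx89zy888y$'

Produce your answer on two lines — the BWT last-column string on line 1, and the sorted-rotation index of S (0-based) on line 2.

All 20 rotations (rotation i = S[i:]+S[:i]):
  rot[0] = z898zy9x7yx89zy888y$
  rot[1] = 898zy9x7yx89zy888y$z
  rot[2] = 98zy9x7yx89zy888y$z8
  rot[3] = 8zy9x7yx89zy888y$z89
  rot[4] = zy9x7yx89zy888y$z898
  rot[5] = y9x7yx89zy888y$z898z
  rot[6] = 9x7yx89zy888y$z898zy
  rot[7] = x7yx89zy888y$z898zy9
  rot[8] = 7yx89zy888y$z898zy9x
  rot[9] = yx89zy888y$z898zy9x7
  rot[10] = x89zy888y$z898zy9x7y
  rot[11] = 89zy888y$z898zy9x7yx
  rot[12] = 9zy888y$z898zy9x7yx8
  rot[13] = zy888y$z898zy9x7yx89
  rot[14] = y888y$z898zy9x7yx89z
  rot[15] = 888y$z898zy9x7yx89zy
  rot[16] = 88y$z898zy9x7yx89zy8
  rot[17] = 8y$z898zy9x7yx89zy88
  rot[18] = y$z898zy9x7yx89zy888
  rot[19] = $z898zy9x7yx89zy888y
Sorted (with $ < everything):
  sorted[0] = $z898zy9x7yx89zy888y  (last char: 'y')
  sorted[1] = 7yx89zy888y$z898zy9x  (last char: 'x')
  sorted[2] = 888y$z898zy9x7yx89zy  (last char: 'y')
  sorted[3] = 88y$z898zy9x7yx89zy8  (last char: '8')
  sorted[4] = 898zy9x7yx89zy888y$z  (last char: 'z')
  sorted[5] = 89zy888y$z898zy9x7yx  (last char: 'x')
  sorted[6] = 8y$z898zy9x7yx89zy88  (last char: '8')
  sorted[7] = 8zy9x7yx89zy888y$z89  (last char: '9')
  sorted[8] = 98zy9x7yx89zy888y$z8  (last char: '8')
  sorted[9] = 9x7yx89zy888y$z898zy  (last char: 'y')
  sorted[10] = 9zy888y$z898zy9x7yx8  (last char: '8')
  sorted[11] = x7yx89zy888y$z898zy9  (last char: '9')
  sorted[12] = x89zy888y$z898zy9x7y  (last char: 'y')
  sorted[13] = y$z898zy9x7yx89zy888  (last char: '8')
  sorted[14] = y888y$z898zy9x7yx89z  (last char: 'z')
  sorted[15] = y9x7yx89zy888y$z898z  (last char: 'z')
  sorted[16] = yx89zy888y$z898zy9x7  (last char: '7')
  sorted[17] = z898zy9x7yx89zy888y$  (last char: '$')
  sorted[18] = zy888y$z898zy9x7yx89  (last char: '9')
  sorted[19] = zy9x7yx89zy888y$z898  (last char: '8')
Last column: yxy8zx898y89y8zz7$98
Original string S is at sorted index 17

Answer: yxy8zx898y89y8zz7$98
17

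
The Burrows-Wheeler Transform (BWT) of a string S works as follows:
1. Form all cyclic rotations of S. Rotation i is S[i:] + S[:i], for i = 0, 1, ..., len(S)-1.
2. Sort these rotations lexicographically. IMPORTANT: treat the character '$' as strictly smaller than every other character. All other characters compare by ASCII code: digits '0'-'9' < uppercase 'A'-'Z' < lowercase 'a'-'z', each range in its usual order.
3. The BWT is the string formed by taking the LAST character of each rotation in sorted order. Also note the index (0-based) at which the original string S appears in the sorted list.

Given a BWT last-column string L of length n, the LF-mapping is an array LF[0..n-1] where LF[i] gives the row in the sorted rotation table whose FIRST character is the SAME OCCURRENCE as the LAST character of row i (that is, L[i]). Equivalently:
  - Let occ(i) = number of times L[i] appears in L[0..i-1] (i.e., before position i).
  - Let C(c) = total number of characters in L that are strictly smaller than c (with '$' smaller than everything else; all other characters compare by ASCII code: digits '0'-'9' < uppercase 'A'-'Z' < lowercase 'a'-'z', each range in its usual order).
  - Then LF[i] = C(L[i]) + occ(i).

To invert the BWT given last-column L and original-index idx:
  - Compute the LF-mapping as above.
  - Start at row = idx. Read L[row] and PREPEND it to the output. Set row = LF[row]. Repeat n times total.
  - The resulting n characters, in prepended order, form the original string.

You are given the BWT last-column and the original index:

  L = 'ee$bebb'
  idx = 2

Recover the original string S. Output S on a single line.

Answer: bebbee$

Derivation:
LF mapping: 4 5 0 1 6 2 3
Walk LF starting at row 2, prepending L[row]:
  step 1: row=2, L[2]='$', prepend. Next row=LF[2]=0
  step 2: row=0, L[0]='e', prepend. Next row=LF[0]=4
  step 3: row=4, L[4]='e', prepend. Next row=LF[4]=6
  step 4: row=6, L[6]='b', prepend. Next row=LF[6]=3
  step 5: row=3, L[3]='b', prepend. Next row=LF[3]=1
  step 6: row=1, L[1]='e', prepend. Next row=LF[1]=5
  step 7: row=5, L[5]='b', prepend. Next row=LF[5]=2
Reversed output: bebbee$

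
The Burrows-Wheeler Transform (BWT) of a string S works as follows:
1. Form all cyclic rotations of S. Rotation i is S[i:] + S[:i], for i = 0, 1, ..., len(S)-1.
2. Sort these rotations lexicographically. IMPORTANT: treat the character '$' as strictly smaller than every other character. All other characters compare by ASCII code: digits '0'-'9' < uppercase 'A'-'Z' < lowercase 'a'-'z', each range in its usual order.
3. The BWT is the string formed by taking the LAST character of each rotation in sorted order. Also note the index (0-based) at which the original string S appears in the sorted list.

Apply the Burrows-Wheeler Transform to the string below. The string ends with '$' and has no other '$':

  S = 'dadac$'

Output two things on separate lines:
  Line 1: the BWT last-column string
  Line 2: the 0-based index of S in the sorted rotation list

Answer: cddaa$
5

Derivation:
All 6 rotations (rotation i = S[i:]+S[:i]):
  rot[0] = dadac$
  rot[1] = adac$d
  rot[2] = dac$da
  rot[3] = ac$dad
  rot[4] = c$dada
  rot[5] = $dadac
Sorted (with $ < everything):
  sorted[0] = $dadac  (last char: 'c')
  sorted[1] = ac$dad  (last char: 'd')
  sorted[2] = adac$d  (last char: 'd')
  sorted[3] = c$dada  (last char: 'a')
  sorted[4] = dac$da  (last char: 'a')
  sorted[5] = dadac$  (last char: '$')
Last column: cddaa$
Original string S is at sorted index 5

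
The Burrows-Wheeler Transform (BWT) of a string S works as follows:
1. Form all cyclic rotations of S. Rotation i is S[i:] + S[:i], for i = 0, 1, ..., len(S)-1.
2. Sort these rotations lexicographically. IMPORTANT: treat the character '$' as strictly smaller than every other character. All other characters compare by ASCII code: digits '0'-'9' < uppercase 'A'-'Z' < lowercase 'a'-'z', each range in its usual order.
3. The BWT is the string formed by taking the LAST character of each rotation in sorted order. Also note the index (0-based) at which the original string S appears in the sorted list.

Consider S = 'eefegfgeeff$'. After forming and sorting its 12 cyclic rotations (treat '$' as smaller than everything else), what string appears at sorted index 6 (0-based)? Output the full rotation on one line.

All 12 rotations (rotation i = S[i:]+S[:i]):
  rot[0] = eefegfgeeff$
  rot[1] = efegfgeeff$e
  rot[2] = fegfgeeff$ee
  rot[3] = egfgeeff$eef
  rot[4] = gfgeeff$eefe
  rot[5] = fgeeff$eefeg
  rot[6] = geeff$eefegf
  rot[7] = eeff$eefegfg
  rot[8] = eff$eefegfge
  rot[9] = ff$eefegfgee
  rot[10] = f$eefegfgeef
  rot[11] = $eefegfgeeff
Sorted (with $ < everything):
  sorted[0] = $eefegfgeeff
  sorted[1] = eefegfgeeff$
  sorted[2] = eeff$eefegfg
  sorted[3] = efegfgeeff$e
  sorted[4] = eff$eefegfge
  sorted[5] = egfgeeff$eef
  sorted[6] = f$eefegfgeef
  sorted[7] = fegfgeeff$ee
  sorted[8] = ff$eefegfgee
  sorted[9] = fgeeff$eefeg
  sorted[10] = geeff$eefegf
  sorted[11] = gfgeeff$eefe
sorted[6] = f$eefegfgeef

Answer: f$eefegfgeef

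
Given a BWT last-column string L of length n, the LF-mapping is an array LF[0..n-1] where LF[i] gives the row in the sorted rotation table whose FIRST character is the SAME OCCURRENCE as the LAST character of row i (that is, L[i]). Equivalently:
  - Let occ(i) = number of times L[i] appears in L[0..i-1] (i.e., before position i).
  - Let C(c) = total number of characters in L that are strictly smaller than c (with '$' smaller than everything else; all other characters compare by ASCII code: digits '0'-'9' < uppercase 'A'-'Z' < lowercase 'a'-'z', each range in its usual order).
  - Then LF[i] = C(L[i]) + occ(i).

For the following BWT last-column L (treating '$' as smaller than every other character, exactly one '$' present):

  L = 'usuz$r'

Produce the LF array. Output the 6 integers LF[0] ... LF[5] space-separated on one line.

Answer: 3 2 4 5 0 1

Derivation:
Char counts: '$':1, 'r':1, 's':1, 'u':2, 'z':1
C (first-col start): C('$')=0, C('r')=1, C('s')=2, C('u')=3, C('z')=5
L[0]='u': occ=0, LF[0]=C('u')+0=3+0=3
L[1]='s': occ=0, LF[1]=C('s')+0=2+0=2
L[2]='u': occ=1, LF[2]=C('u')+1=3+1=4
L[3]='z': occ=0, LF[3]=C('z')+0=5+0=5
L[4]='$': occ=0, LF[4]=C('$')+0=0+0=0
L[5]='r': occ=0, LF[5]=C('r')+0=1+0=1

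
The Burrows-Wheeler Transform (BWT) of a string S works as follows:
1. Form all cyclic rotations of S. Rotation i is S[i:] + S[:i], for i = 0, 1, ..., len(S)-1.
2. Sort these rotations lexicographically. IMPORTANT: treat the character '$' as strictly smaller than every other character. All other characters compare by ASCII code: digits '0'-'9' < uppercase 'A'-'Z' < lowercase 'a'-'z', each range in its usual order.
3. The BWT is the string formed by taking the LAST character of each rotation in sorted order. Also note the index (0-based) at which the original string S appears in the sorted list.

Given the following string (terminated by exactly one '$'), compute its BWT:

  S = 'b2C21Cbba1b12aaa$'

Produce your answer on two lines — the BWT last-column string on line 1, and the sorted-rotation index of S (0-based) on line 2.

Answer: ab2aCb121aba21$bC
14

Derivation:
All 17 rotations (rotation i = S[i:]+S[:i]):
  rot[0] = b2C21Cbba1b12aaa$
  rot[1] = 2C21Cbba1b12aaa$b
  rot[2] = C21Cbba1b12aaa$b2
  rot[3] = 21Cbba1b12aaa$b2C
  rot[4] = 1Cbba1b12aaa$b2C2
  rot[5] = Cbba1b12aaa$b2C21
  rot[6] = bba1b12aaa$b2C21C
  rot[7] = ba1b12aaa$b2C21Cb
  rot[8] = a1b12aaa$b2C21Cbb
  rot[9] = 1b12aaa$b2C21Cbba
  rot[10] = b12aaa$b2C21Cbba1
  rot[11] = 12aaa$b2C21Cbba1b
  rot[12] = 2aaa$b2C21Cbba1b1
  rot[13] = aaa$b2C21Cbba1b12
  rot[14] = aa$b2C21Cbba1b12a
  rot[15] = a$b2C21Cbba1b12aa
  rot[16] = $b2C21Cbba1b12aaa
Sorted (with $ < everything):
  sorted[0] = $b2C21Cbba1b12aaa  (last char: 'a')
  sorted[1] = 12aaa$b2C21Cbba1b  (last char: 'b')
  sorted[2] = 1Cbba1b12aaa$b2C2  (last char: '2')
  sorted[3] = 1b12aaa$b2C21Cbba  (last char: 'a')
  sorted[4] = 21Cbba1b12aaa$b2C  (last char: 'C')
  sorted[5] = 2C21Cbba1b12aaa$b  (last char: 'b')
  sorted[6] = 2aaa$b2C21Cbba1b1  (last char: '1')
  sorted[7] = C21Cbba1b12aaa$b2  (last char: '2')
  sorted[8] = Cbba1b12aaa$b2C21  (last char: '1')
  sorted[9] = a$b2C21Cbba1b12aa  (last char: 'a')
  sorted[10] = a1b12aaa$b2C21Cbb  (last char: 'b')
  sorted[11] = aa$b2C21Cbba1b12a  (last char: 'a')
  sorted[12] = aaa$b2C21Cbba1b12  (last char: '2')
  sorted[13] = b12aaa$b2C21Cbba1  (last char: '1')
  sorted[14] = b2C21Cbba1b12aaa$  (last char: '$')
  sorted[15] = ba1b12aaa$b2C21Cb  (last char: 'b')
  sorted[16] = bba1b12aaa$b2C21C  (last char: 'C')
Last column: ab2aCb121aba21$bC
Original string S is at sorted index 14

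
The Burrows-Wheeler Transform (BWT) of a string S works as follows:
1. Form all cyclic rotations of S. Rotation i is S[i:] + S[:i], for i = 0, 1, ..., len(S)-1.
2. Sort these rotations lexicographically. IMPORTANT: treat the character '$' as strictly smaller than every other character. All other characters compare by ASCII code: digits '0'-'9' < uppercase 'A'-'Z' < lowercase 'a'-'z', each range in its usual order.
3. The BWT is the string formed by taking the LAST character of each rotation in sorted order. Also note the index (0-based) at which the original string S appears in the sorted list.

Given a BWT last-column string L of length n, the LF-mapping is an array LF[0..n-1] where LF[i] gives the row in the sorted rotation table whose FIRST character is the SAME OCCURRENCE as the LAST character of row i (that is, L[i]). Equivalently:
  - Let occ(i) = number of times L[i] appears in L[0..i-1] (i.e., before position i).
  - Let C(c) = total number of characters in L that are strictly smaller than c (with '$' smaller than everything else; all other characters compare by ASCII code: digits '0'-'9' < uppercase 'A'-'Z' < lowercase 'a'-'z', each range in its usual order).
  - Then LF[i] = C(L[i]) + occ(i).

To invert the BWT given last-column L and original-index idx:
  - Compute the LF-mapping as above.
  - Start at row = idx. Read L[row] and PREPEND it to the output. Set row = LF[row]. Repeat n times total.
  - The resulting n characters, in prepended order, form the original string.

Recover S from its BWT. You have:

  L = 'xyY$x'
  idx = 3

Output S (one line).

LF mapping: 2 4 1 0 3
Walk LF starting at row 3, prepending L[row]:
  step 1: row=3, L[3]='$', prepend. Next row=LF[3]=0
  step 2: row=0, L[0]='x', prepend. Next row=LF[0]=2
  step 3: row=2, L[2]='Y', prepend. Next row=LF[2]=1
  step 4: row=1, L[1]='y', prepend. Next row=LF[1]=4
  step 5: row=4, L[4]='x', prepend. Next row=LF[4]=3
Reversed output: xyYx$

Answer: xyYx$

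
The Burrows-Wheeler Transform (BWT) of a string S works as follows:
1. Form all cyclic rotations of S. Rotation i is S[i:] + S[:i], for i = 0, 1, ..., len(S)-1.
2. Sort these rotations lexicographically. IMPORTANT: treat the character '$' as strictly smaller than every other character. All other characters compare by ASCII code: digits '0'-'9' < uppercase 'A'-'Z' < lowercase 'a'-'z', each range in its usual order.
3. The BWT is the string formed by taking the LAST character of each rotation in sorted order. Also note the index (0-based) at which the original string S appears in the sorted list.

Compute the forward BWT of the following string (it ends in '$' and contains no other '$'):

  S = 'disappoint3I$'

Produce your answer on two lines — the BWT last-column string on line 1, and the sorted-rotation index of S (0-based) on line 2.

Answer: It3s$odippain
4

Derivation:
All 13 rotations (rotation i = S[i:]+S[:i]):
  rot[0] = disappoint3I$
  rot[1] = isappoint3I$d
  rot[2] = sappoint3I$di
  rot[3] = appoint3I$dis
  rot[4] = ppoint3I$disa
  rot[5] = point3I$disap
  rot[6] = oint3I$disapp
  rot[7] = int3I$disappo
  rot[8] = nt3I$disappoi
  rot[9] = t3I$disappoin
  rot[10] = 3I$disappoint
  rot[11] = I$disappoint3
  rot[12] = $disappoint3I
Sorted (with $ < everything):
  sorted[0] = $disappoint3I  (last char: 'I')
  sorted[1] = 3I$disappoint  (last char: 't')
  sorted[2] = I$disappoint3  (last char: '3')
  sorted[3] = appoint3I$dis  (last char: 's')
  sorted[4] = disappoint3I$  (last char: '$')
  sorted[5] = int3I$disappo  (last char: 'o')
  sorted[6] = isappoint3I$d  (last char: 'd')
  sorted[7] = nt3I$disappoi  (last char: 'i')
  sorted[8] = oint3I$disapp  (last char: 'p')
  sorted[9] = point3I$disap  (last char: 'p')
  sorted[10] = ppoint3I$disa  (last char: 'a')
  sorted[11] = sappoint3I$di  (last char: 'i')
  sorted[12] = t3I$disappoin  (last char: 'n')
Last column: It3s$odippain
Original string S is at sorted index 4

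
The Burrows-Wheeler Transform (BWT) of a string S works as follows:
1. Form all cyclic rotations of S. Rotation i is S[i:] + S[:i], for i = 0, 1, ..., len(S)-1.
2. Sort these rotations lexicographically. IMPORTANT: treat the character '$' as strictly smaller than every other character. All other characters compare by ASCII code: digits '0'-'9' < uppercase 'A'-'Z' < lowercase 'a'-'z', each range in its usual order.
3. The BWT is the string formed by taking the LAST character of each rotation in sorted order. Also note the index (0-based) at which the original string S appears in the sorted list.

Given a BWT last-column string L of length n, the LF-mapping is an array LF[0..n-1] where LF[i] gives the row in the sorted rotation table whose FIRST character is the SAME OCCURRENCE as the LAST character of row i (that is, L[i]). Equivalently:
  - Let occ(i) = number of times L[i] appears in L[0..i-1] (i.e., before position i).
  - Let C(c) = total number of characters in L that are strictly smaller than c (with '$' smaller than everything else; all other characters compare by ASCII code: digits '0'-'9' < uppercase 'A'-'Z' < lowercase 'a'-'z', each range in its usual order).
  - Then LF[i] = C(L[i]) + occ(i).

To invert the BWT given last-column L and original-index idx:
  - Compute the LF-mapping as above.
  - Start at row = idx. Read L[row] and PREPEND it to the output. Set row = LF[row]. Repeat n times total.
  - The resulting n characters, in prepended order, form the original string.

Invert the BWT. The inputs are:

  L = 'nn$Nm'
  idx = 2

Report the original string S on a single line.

Answer: mnNn$

Derivation:
LF mapping: 3 4 0 1 2
Walk LF starting at row 2, prepending L[row]:
  step 1: row=2, L[2]='$', prepend. Next row=LF[2]=0
  step 2: row=0, L[0]='n', prepend. Next row=LF[0]=3
  step 3: row=3, L[3]='N', prepend. Next row=LF[3]=1
  step 4: row=1, L[1]='n', prepend. Next row=LF[1]=4
  step 5: row=4, L[4]='m', prepend. Next row=LF[4]=2
Reversed output: mnNn$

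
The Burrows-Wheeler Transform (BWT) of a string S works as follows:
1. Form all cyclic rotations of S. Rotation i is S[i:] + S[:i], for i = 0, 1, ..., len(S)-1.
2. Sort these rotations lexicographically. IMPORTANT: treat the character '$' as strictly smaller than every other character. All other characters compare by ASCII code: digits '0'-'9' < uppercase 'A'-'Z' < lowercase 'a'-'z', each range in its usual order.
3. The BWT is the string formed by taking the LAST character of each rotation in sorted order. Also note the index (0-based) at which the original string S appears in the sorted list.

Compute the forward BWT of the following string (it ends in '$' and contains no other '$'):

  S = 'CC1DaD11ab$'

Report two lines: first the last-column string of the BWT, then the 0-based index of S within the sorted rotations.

All 11 rotations (rotation i = S[i:]+S[:i]):
  rot[0] = CC1DaD11ab$
  rot[1] = C1DaD11ab$C
  rot[2] = 1DaD11ab$CC
  rot[3] = DaD11ab$CC1
  rot[4] = aD11ab$CC1D
  rot[5] = D11ab$CC1Da
  rot[6] = 11ab$CC1DaD
  rot[7] = 1ab$CC1DaD1
  rot[8] = ab$CC1DaD11
  rot[9] = b$CC1DaD11a
  rot[10] = $CC1DaD11ab
Sorted (with $ < everything):
  sorted[0] = $CC1DaD11ab  (last char: 'b')
  sorted[1] = 11ab$CC1DaD  (last char: 'D')
  sorted[2] = 1DaD11ab$CC  (last char: 'C')
  sorted[3] = 1ab$CC1DaD1  (last char: '1')
  sorted[4] = C1DaD11ab$C  (last char: 'C')
  sorted[5] = CC1DaD11ab$  (last char: '$')
  sorted[6] = D11ab$CC1Da  (last char: 'a')
  sorted[7] = DaD11ab$CC1  (last char: '1')
  sorted[8] = aD11ab$CC1D  (last char: 'D')
  sorted[9] = ab$CC1DaD11  (last char: '1')
  sorted[10] = b$CC1DaD11a  (last char: 'a')
Last column: bDC1C$a1D1a
Original string S is at sorted index 5

Answer: bDC1C$a1D1a
5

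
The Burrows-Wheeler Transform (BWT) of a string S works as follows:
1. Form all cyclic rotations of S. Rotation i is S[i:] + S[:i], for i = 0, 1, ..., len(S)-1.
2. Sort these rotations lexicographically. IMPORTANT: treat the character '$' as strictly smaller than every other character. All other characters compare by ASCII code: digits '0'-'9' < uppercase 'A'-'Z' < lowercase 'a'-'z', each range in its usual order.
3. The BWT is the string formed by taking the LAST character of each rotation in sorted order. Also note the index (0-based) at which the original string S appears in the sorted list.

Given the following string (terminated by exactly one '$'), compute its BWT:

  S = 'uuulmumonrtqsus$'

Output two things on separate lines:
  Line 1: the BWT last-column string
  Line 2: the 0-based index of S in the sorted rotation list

All 16 rotations (rotation i = S[i:]+S[:i]):
  rot[0] = uuulmumonrtqsus$
  rot[1] = uulmumonrtqsus$u
  rot[2] = ulmumonrtqsus$uu
  rot[3] = lmumonrtqsus$uuu
  rot[4] = mumonrtqsus$uuul
  rot[5] = umonrtqsus$uuulm
  rot[6] = monrtqsus$uuulmu
  rot[7] = onrtqsus$uuulmum
  rot[8] = nrtqsus$uuulmumo
  rot[9] = rtqsus$uuulmumon
  rot[10] = tqsus$uuulmumonr
  rot[11] = qsus$uuulmumonrt
  rot[12] = sus$uuulmumonrtq
  rot[13] = us$uuulmumonrtqs
  rot[14] = s$uuulmumonrtqsu
  rot[15] = $uuulmumonrtqsus
Sorted (with $ < everything):
  sorted[0] = $uuulmumonrtqsus  (last char: 's')
  sorted[1] = lmumonrtqsus$uuu  (last char: 'u')
  sorted[2] = monrtqsus$uuulmu  (last char: 'u')
  sorted[3] = mumonrtqsus$uuul  (last char: 'l')
  sorted[4] = nrtqsus$uuulmumo  (last char: 'o')
  sorted[5] = onrtqsus$uuulmum  (last char: 'm')
  sorted[6] = qsus$uuulmumonrt  (last char: 't')
  sorted[7] = rtqsus$uuulmumon  (last char: 'n')
  sorted[8] = s$uuulmumonrtqsu  (last char: 'u')
  sorted[9] = sus$uuulmumonrtq  (last char: 'q')
  sorted[10] = tqsus$uuulmumonr  (last char: 'r')
  sorted[11] = ulmumonrtqsus$uu  (last char: 'u')
  sorted[12] = umonrtqsus$uuulm  (last char: 'm')
  sorted[13] = us$uuulmumonrtqs  (last char: 's')
  sorted[14] = uulmumonrtqsus$u  (last char: 'u')
  sorted[15] = uuulmumonrtqsus$  (last char: '$')
Last column: suulomtnuqrumsu$
Original string S is at sorted index 15

Answer: suulomtnuqrumsu$
15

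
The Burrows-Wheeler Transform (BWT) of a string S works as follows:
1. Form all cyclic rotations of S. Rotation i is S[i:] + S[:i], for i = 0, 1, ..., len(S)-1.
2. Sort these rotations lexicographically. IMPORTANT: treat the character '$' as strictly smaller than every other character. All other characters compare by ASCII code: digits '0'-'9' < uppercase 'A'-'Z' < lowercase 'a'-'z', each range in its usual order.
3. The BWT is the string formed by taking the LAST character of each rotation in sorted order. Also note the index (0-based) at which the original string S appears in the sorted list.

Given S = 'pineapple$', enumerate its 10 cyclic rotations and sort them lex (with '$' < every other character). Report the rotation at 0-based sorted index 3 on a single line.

Answer: eapple$pin

Derivation:
All 10 rotations (rotation i = S[i:]+S[:i]):
  rot[0] = pineapple$
  rot[1] = ineapple$p
  rot[2] = neapple$pi
  rot[3] = eapple$pin
  rot[4] = apple$pine
  rot[5] = pple$pinea
  rot[6] = ple$pineap
  rot[7] = le$pineapp
  rot[8] = e$pineappl
  rot[9] = $pineapple
Sorted (with $ < everything):
  sorted[0] = $pineapple
  sorted[1] = apple$pine
  sorted[2] = e$pineappl
  sorted[3] = eapple$pin
  sorted[4] = ineapple$p
  sorted[5] = le$pineapp
  sorted[6] = neapple$pi
  sorted[7] = pineapple$
  sorted[8] = ple$pineap
  sorted[9] = pple$pinea
sorted[3] = eapple$pin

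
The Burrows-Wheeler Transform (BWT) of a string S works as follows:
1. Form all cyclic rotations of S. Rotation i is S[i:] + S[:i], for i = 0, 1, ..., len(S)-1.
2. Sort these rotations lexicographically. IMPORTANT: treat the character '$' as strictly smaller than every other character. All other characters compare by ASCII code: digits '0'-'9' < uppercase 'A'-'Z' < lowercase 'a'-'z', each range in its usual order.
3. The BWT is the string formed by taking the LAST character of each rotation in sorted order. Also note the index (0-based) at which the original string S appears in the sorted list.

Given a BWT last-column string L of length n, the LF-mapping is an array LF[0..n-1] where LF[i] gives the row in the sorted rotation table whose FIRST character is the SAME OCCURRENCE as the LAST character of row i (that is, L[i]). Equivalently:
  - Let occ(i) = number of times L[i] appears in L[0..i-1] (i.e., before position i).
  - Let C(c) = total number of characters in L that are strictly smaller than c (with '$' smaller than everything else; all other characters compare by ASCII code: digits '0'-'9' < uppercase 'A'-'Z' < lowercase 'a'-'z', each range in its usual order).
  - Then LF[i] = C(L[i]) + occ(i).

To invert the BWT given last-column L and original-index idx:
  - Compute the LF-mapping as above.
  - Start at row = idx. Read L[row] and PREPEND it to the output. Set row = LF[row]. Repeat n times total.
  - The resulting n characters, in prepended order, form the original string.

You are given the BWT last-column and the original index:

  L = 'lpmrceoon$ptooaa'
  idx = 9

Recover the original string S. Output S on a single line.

LF mapping: 5 12 6 14 3 4 8 9 7 0 13 15 10 11 1 2
Walk LF starting at row 9, prepending L[row]:
  step 1: row=9, L[9]='$', prepend. Next row=LF[9]=0
  step 2: row=0, L[0]='l', prepend. Next row=LF[0]=5
  step 3: row=5, L[5]='e', prepend. Next row=LF[5]=4
  step 4: row=4, L[4]='c', prepend. Next row=LF[4]=3
  step 5: row=3, L[3]='r', prepend. Next row=LF[3]=14
  step 6: row=14, L[14]='a', prepend. Next row=LF[14]=1
  step 7: row=1, L[1]='p', prepend. Next row=LF[1]=12
  step 8: row=12, L[12]='o', prepend. Next row=LF[12]=10
  step 9: row=10, L[10]='p', prepend. Next row=LF[10]=13
  step 10: row=13, L[13]='o', prepend. Next row=LF[13]=11
  step 11: row=11, L[11]='t', prepend. Next row=LF[11]=15
  step 12: row=15, L[15]='a', prepend. Next row=LF[15]=2
  step 13: row=2, L[2]='m', prepend. Next row=LF[2]=6
  step 14: row=6, L[6]='o', prepend. Next row=LF[6]=8
  step 15: row=8, L[8]='n', prepend. Next row=LF[8]=7
  step 16: row=7, L[7]='o', prepend. Next row=LF[7]=9
Reversed output: onomatopoparcel$

Answer: onomatopoparcel$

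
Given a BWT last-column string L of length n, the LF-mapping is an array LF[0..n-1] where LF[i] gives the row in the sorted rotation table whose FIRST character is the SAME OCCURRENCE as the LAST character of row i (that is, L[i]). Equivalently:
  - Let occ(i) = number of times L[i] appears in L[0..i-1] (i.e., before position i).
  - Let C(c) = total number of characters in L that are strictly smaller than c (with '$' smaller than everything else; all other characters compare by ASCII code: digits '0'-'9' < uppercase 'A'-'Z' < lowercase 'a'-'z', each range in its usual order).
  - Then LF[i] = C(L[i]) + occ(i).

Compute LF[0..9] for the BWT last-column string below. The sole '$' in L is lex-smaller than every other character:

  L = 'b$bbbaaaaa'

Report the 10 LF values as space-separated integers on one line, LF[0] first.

Answer: 6 0 7 8 9 1 2 3 4 5

Derivation:
Char counts: '$':1, 'a':5, 'b':4
C (first-col start): C('$')=0, C('a')=1, C('b')=6
L[0]='b': occ=0, LF[0]=C('b')+0=6+0=6
L[1]='$': occ=0, LF[1]=C('$')+0=0+0=0
L[2]='b': occ=1, LF[2]=C('b')+1=6+1=7
L[3]='b': occ=2, LF[3]=C('b')+2=6+2=8
L[4]='b': occ=3, LF[4]=C('b')+3=6+3=9
L[5]='a': occ=0, LF[5]=C('a')+0=1+0=1
L[6]='a': occ=1, LF[6]=C('a')+1=1+1=2
L[7]='a': occ=2, LF[7]=C('a')+2=1+2=3
L[8]='a': occ=3, LF[8]=C('a')+3=1+3=4
L[9]='a': occ=4, LF[9]=C('a')+4=1+4=5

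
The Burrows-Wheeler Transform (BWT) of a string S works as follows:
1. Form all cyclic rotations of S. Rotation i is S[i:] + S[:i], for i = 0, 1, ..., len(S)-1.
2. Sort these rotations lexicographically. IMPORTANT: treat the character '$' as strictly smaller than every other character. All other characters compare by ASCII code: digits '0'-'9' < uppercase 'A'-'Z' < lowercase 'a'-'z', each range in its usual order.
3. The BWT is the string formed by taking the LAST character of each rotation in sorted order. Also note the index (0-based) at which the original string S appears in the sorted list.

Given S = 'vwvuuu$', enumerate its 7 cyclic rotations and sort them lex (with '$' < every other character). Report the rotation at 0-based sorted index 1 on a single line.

Answer: u$vwvuu

Derivation:
All 7 rotations (rotation i = S[i:]+S[:i]):
  rot[0] = vwvuuu$
  rot[1] = wvuuu$v
  rot[2] = vuuu$vw
  rot[3] = uuu$vwv
  rot[4] = uu$vwvu
  rot[5] = u$vwvuu
  rot[6] = $vwvuuu
Sorted (with $ < everything):
  sorted[0] = $vwvuuu
  sorted[1] = u$vwvuu
  sorted[2] = uu$vwvu
  sorted[3] = uuu$vwv
  sorted[4] = vuuu$vw
  sorted[5] = vwvuuu$
  sorted[6] = wvuuu$v
sorted[1] = u$vwvuu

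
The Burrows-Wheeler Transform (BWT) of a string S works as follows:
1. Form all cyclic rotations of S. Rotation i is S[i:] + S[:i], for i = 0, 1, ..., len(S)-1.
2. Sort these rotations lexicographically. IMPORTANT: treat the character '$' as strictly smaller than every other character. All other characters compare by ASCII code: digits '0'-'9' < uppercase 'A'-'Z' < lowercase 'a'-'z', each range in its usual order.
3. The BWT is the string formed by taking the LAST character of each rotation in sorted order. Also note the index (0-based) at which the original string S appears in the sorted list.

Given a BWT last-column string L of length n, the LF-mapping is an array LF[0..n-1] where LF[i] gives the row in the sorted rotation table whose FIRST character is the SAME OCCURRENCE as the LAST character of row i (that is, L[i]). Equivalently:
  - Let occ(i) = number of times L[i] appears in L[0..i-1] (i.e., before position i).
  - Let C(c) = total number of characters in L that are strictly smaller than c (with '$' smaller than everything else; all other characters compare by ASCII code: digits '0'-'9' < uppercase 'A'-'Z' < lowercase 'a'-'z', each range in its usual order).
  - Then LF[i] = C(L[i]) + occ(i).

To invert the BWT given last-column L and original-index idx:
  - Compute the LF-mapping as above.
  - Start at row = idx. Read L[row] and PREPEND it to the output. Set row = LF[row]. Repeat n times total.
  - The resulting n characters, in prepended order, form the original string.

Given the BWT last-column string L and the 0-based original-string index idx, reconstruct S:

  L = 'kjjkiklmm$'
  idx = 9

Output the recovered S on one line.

LF mapping: 4 2 3 5 1 6 7 8 9 0
Walk LF starting at row 9, prepending L[row]:
  step 1: row=9, L[9]='$', prepend. Next row=LF[9]=0
  step 2: row=0, L[0]='k', prepend. Next row=LF[0]=4
  step 3: row=4, L[4]='i', prepend. Next row=LF[4]=1
  step 4: row=1, L[1]='j', prepend. Next row=LF[1]=2
  step 5: row=2, L[2]='j', prepend. Next row=LF[2]=3
  step 6: row=3, L[3]='k', prepend. Next row=LF[3]=5
  step 7: row=5, L[5]='k', prepend. Next row=LF[5]=6
  step 8: row=6, L[6]='l', prepend. Next row=LF[6]=7
  step 9: row=7, L[7]='m', prepend. Next row=LF[7]=8
  step 10: row=8, L[8]='m', prepend. Next row=LF[8]=9
Reversed output: mmlkkjjik$

Answer: mmlkkjjik$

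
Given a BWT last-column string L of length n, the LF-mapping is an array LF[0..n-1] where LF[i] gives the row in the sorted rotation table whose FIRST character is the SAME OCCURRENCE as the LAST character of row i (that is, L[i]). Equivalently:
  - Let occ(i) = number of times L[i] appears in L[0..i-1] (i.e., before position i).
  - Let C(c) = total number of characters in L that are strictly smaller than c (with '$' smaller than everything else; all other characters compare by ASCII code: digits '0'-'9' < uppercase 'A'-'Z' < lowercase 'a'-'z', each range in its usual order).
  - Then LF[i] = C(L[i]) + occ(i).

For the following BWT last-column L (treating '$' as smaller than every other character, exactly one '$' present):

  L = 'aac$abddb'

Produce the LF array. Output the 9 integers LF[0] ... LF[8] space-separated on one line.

Answer: 1 2 6 0 3 4 7 8 5

Derivation:
Char counts: '$':1, 'a':3, 'b':2, 'c':1, 'd':2
C (first-col start): C('$')=0, C('a')=1, C('b')=4, C('c')=6, C('d')=7
L[0]='a': occ=0, LF[0]=C('a')+0=1+0=1
L[1]='a': occ=1, LF[1]=C('a')+1=1+1=2
L[2]='c': occ=0, LF[2]=C('c')+0=6+0=6
L[3]='$': occ=0, LF[3]=C('$')+0=0+0=0
L[4]='a': occ=2, LF[4]=C('a')+2=1+2=3
L[5]='b': occ=0, LF[5]=C('b')+0=4+0=4
L[6]='d': occ=0, LF[6]=C('d')+0=7+0=7
L[7]='d': occ=1, LF[7]=C('d')+1=7+1=8
L[8]='b': occ=1, LF[8]=C('b')+1=4+1=5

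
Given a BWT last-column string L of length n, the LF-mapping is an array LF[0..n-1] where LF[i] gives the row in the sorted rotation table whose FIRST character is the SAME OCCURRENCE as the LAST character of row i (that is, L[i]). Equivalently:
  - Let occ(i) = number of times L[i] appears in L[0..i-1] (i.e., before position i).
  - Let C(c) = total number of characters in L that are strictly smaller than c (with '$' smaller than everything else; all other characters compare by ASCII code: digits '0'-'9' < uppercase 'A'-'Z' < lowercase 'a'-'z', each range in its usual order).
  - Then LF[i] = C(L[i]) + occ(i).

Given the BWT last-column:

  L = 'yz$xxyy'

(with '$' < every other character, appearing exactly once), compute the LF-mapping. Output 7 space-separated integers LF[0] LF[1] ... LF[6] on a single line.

Answer: 3 6 0 1 2 4 5

Derivation:
Char counts: '$':1, 'x':2, 'y':3, 'z':1
C (first-col start): C('$')=0, C('x')=1, C('y')=3, C('z')=6
L[0]='y': occ=0, LF[0]=C('y')+0=3+0=3
L[1]='z': occ=0, LF[1]=C('z')+0=6+0=6
L[2]='$': occ=0, LF[2]=C('$')+0=0+0=0
L[3]='x': occ=0, LF[3]=C('x')+0=1+0=1
L[4]='x': occ=1, LF[4]=C('x')+1=1+1=2
L[5]='y': occ=1, LF[5]=C('y')+1=3+1=4
L[6]='y': occ=2, LF[6]=C('y')+2=3+2=5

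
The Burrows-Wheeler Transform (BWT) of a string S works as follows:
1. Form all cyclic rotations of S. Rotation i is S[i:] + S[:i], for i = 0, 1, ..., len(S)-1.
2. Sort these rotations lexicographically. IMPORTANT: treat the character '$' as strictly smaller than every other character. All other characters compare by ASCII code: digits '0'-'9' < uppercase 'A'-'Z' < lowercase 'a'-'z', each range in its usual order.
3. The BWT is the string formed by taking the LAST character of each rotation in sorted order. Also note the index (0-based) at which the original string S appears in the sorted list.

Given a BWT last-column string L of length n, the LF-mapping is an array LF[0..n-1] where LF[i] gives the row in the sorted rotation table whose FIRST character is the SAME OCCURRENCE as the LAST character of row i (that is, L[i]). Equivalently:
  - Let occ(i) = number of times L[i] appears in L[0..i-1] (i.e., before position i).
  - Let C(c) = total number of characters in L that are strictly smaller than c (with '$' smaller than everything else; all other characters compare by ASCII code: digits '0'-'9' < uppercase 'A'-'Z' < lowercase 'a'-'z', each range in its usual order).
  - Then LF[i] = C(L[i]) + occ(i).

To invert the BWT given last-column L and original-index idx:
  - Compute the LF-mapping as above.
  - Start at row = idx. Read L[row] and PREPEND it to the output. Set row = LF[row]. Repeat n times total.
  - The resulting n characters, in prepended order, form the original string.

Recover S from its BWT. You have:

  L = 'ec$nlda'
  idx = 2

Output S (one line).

LF mapping: 4 2 0 6 5 3 1
Walk LF starting at row 2, prepending L[row]:
  step 1: row=2, L[2]='$', prepend. Next row=LF[2]=0
  step 2: row=0, L[0]='e', prepend. Next row=LF[0]=4
  step 3: row=4, L[4]='l', prepend. Next row=LF[4]=5
  step 4: row=5, L[5]='d', prepend. Next row=LF[5]=3
  step 5: row=3, L[3]='n', prepend. Next row=LF[3]=6
  step 6: row=6, L[6]='a', prepend. Next row=LF[6]=1
  step 7: row=1, L[1]='c', prepend. Next row=LF[1]=2
Reversed output: candle$

Answer: candle$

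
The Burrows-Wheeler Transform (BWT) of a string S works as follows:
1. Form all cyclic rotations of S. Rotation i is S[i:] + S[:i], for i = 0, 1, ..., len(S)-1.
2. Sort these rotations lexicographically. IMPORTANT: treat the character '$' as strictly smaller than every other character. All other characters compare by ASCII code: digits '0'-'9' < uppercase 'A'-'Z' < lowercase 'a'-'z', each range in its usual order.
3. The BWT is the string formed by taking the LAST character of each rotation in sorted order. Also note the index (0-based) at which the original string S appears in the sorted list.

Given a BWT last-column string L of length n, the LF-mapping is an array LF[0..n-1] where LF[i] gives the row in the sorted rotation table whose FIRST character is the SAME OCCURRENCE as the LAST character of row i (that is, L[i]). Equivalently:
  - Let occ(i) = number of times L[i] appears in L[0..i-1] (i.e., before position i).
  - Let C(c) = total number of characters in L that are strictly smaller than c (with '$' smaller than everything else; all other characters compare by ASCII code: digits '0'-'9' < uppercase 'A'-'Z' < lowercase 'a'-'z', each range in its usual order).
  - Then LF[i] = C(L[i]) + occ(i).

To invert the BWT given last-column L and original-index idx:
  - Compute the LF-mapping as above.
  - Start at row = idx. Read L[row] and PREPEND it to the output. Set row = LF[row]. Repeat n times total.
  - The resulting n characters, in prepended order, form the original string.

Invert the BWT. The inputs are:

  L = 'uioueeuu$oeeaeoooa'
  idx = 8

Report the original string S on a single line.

LF mapping: 14 8 9 15 3 4 16 17 0 10 5 6 1 7 11 12 13 2
Walk LF starting at row 8, prepending L[row]:
  step 1: row=8, L[8]='$', prepend. Next row=LF[8]=0
  step 2: row=0, L[0]='u', prepend. Next row=LF[0]=14
  step 3: row=14, L[14]='o', prepend. Next row=LF[14]=11
  step 4: row=11, L[11]='e', prepend. Next row=LF[11]=6
  step 5: row=6, L[6]='u', prepend. Next row=LF[6]=16
  step 6: row=16, L[16]='o', prepend. Next row=LF[16]=13
  step 7: row=13, L[13]='e', prepend. Next row=LF[13]=7
  step 8: row=7, L[7]='u', prepend. Next row=LF[7]=17
  step 9: row=17, L[17]='a', prepend. Next row=LF[17]=2
  step 10: row=2, L[2]='o', prepend. Next row=LF[2]=9
  step 11: row=9, L[9]='o', prepend. Next row=LF[9]=10
  step 12: row=10, L[10]='e', prepend. Next row=LF[10]=5
  step 13: row=5, L[5]='e', prepend. Next row=LF[5]=4
  step 14: row=4, L[4]='e', prepend. Next row=LF[4]=3
  step 15: row=3, L[3]='u', prepend. Next row=LF[3]=15
  step 16: row=15, L[15]='o', prepend. Next row=LF[15]=12
  step 17: row=12, L[12]='a', prepend. Next row=LF[12]=1
  step 18: row=1, L[1]='i', prepend. Next row=LF[1]=8
Reversed output: iaoueeeooaueoueou$

Answer: iaoueeeooaueoueou$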